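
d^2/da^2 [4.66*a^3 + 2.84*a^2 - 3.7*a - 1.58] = 27.96*a + 5.68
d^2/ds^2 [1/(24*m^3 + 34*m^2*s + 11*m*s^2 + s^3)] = 2*(-(11*m + 3*s)*(24*m^3 + 34*m^2*s + 11*m*s^2 + s^3) + (34*m^2 + 22*m*s + 3*s^2)^2)/(24*m^3 + 34*m^2*s + 11*m*s^2 + s^3)^3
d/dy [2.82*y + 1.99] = 2.82000000000000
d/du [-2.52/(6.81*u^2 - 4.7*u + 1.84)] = (34.3224*u - 11.844)/(6.81*u^2 - 4.7*u + 1.84)^2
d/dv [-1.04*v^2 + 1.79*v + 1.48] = 1.79 - 2.08*v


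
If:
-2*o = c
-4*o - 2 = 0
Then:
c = 1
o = -1/2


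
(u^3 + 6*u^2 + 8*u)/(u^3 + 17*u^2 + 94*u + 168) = u*(u + 2)/(u^2 + 13*u + 42)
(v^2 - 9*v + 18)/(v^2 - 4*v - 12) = (v - 3)/(v + 2)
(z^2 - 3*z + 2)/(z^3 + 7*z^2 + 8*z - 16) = (z - 2)/(z^2 + 8*z + 16)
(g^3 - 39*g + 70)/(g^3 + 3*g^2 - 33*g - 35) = (g - 2)/(g + 1)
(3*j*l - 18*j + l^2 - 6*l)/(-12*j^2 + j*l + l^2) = (3*j*l - 18*j + l^2 - 6*l)/(-12*j^2 + j*l + l^2)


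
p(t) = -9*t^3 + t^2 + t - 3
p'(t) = -27*t^2 + 2*t + 1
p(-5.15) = 1247.69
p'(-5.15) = -725.41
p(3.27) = -303.73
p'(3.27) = -281.17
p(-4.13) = 643.93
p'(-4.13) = -467.80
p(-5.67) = 1664.04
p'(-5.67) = -878.36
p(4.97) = -1078.20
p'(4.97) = -655.98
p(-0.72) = 0.16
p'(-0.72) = -14.44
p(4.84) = -995.15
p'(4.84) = -621.81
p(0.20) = -2.83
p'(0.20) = 0.32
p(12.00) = -15399.00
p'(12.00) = -3863.00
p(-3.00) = 246.00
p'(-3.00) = -248.00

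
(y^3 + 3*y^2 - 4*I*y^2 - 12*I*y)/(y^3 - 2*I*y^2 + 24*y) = (y^2 + y*(3 - 4*I) - 12*I)/(y^2 - 2*I*y + 24)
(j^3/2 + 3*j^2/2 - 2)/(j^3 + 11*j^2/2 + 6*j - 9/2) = (j^3 + 3*j^2 - 4)/(2*j^3 + 11*j^2 + 12*j - 9)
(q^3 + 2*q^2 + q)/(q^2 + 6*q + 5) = q*(q + 1)/(q + 5)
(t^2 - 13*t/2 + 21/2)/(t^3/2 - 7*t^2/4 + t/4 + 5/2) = 2*(2*t^2 - 13*t + 21)/(2*t^3 - 7*t^2 + t + 10)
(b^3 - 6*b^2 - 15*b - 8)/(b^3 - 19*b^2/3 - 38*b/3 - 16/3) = 3*(b + 1)/(3*b + 2)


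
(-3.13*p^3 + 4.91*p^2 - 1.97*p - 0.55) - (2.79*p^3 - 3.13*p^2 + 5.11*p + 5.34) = -5.92*p^3 + 8.04*p^2 - 7.08*p - 5.89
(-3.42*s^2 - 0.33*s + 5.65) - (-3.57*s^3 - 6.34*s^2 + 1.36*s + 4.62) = 3.57*s^3 + 2.92*s^2 - 1.69*s + 1.03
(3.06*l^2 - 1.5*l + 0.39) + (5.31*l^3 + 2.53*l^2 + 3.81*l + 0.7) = 5.31*l^3 + 5.59*l^2 + 2.31*l + 1.09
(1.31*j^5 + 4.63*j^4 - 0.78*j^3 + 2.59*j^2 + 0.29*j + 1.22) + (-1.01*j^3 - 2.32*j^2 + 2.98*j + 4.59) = 1.31*j^5 + 4.63*j^4 - 1.79*j^3 + 0.27*j^2 + 3.27*j + 5.81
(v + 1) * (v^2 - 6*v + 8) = v^3 - 5*v^2 + 2*v + 8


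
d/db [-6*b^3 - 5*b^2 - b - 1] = -18*b^2 - 10*b - 1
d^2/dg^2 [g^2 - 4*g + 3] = 2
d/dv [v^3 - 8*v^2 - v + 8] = 3*v^2 - 16*v - 1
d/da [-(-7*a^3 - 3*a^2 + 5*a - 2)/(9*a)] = 14*a/9 + 1/3 - 2/(9*a^2)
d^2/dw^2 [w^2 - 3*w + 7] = 2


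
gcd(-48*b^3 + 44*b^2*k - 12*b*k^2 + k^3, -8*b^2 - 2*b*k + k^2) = 4*b - k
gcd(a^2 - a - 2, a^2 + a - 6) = a - 2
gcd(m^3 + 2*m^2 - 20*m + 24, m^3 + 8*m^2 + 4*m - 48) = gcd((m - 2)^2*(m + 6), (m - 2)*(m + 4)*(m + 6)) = m^2 + 4*m - 12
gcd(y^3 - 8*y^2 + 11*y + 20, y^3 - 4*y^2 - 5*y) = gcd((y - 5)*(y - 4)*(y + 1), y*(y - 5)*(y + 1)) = y^2 - 4*y - 5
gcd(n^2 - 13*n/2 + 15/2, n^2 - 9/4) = n - 3/2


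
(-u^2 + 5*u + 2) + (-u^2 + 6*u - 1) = -2*u^2 + 11*u + 1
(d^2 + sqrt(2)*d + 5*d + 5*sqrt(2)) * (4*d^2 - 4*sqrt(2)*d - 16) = 4*d^4 + 20*d^3 - 24*d^2 - 120*d - 16*sqrt(2)*d - 80*sqrt(2)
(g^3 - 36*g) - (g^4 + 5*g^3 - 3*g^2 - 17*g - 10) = -g^4 - 4*g^3 + 3*g^2 - 19*g + 10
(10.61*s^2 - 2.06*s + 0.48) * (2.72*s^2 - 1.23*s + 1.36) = 28.8592*s^4 - 18.6535*s^3 + 18.269*s^2 - 3.392*s + 0.6528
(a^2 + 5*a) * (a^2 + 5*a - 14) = a^4 + 10*a^3 + 11*a^2 - 70*a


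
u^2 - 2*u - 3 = (u - 3)*(u + 1)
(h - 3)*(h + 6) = h^2 + 3*h - 18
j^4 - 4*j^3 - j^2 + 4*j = j*(j - 4)*(j - 1)*(j + 1)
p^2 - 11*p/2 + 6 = (p - 4)*(p - 3/2)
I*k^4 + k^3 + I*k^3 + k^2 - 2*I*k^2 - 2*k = k*(k - 1)*(k + 2)*(I*k + 1)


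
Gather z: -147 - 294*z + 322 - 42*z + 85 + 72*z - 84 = 176 - 264*z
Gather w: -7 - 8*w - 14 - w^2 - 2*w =-w^2 - 10*w - 21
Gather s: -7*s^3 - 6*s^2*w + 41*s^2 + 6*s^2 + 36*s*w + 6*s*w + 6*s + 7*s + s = -7*s^3 + s^2*(47 - 6*w) + s*(42*w + 14)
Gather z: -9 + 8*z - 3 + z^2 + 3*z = z^2 + 11*z - 12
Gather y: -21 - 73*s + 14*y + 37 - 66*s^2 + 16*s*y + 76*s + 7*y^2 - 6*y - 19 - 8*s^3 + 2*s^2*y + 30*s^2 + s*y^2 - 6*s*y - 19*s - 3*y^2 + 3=-8*s^3 - 36*s^2 - 16*s + y^2*(s + 4) + y*(2*s^2 + 10*s + 8)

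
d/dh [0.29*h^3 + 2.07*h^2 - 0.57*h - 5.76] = 0.87*h^2 + 4.14*h - 0.57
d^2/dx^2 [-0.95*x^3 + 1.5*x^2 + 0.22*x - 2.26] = 3.0 - 5.7*x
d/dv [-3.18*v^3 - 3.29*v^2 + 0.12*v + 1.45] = -9.54*v^2 - 6.58*v + 0.12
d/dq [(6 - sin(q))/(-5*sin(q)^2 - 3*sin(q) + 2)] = (-5*sin(q)^2 + 60*sin(q) + 16)*cos(q)/(5*sin(q)^2 + 3*sin(q) - 2)^2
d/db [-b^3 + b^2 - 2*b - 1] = -3*b^2 + 2*b - 2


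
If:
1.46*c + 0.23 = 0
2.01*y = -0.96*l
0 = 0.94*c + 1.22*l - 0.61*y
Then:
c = -0.16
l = 0.10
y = -0.05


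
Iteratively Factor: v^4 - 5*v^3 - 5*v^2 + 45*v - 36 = (v - 4)*(v^3 - v^2 - 9*v + 9) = (v - 4)*(v - 1)*(v^2 - 9) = (v - 4)*(v - 1)*(v + 3)*(v - 3)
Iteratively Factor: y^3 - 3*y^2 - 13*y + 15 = (y - 5)*(y^2 + 2*y - 3) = (y - 5)*(y + 3)*(y - 1)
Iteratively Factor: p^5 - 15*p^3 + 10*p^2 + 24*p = (p + 1)*(p^4 - p^3 - 14*p^2 + 24*p) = p*(p + 1)*(p^3 - p^2 - 14*p + 24) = p*(p - 2)*(p + 1)*(p^2 + p - 12) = p*(p - 3)*(p - 2)*(p + 1)*(p + 4)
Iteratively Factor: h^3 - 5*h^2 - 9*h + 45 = (h - 3)*(h^2 - 2*h - 15) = (h - 5)*(h - 3)*(h + 3)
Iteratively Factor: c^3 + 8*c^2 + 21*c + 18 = (c + 2)*(c^2 + 6*c + 9) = (c + 2)*(c + 3)*(c + 3)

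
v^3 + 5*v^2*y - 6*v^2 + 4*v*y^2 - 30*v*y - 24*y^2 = (v - 6)*(v + y)*(v + 4*y)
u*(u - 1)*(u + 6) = u^3 + 5*u^2 - 6*u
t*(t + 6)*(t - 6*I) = t^3 + 6*t^2 - 6*I*t^2 - 36*I*t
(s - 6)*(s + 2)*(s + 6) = s^3 + 2*s^2 - 36*s - 72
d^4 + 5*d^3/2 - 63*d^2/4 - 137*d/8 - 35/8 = (d - 7/2)*(d + 1/2)^2*(d + 5)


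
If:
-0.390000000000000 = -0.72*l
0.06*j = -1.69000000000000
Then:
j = -28.17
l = 0.54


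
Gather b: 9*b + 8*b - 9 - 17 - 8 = 17*b - 34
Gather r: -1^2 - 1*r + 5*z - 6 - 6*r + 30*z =-7*r + 35*z - 7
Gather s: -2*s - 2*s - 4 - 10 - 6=-4*s - 20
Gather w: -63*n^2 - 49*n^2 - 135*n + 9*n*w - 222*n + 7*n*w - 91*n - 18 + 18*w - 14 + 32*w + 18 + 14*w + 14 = -112*n^2 - 448*n + w*(16*n + 64)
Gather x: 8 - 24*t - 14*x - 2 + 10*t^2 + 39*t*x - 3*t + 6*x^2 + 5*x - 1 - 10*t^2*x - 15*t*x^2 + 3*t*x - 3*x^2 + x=10*t^2 - 27*t + x^2*(3 - 15*t) + x*(-10*t^2 + 42*t - 8) + 5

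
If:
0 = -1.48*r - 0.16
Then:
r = -0.11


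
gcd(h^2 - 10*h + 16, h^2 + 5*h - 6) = 1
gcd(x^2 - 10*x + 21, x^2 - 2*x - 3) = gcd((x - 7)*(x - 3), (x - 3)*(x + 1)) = x - 3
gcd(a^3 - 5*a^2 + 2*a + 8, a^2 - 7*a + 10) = a - 2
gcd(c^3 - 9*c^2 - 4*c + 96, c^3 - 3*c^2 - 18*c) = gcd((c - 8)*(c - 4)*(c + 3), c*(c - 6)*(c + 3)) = c + 3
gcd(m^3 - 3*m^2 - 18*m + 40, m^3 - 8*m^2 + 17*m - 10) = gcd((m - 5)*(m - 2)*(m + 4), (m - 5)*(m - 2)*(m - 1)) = m^2 - 7*m + 10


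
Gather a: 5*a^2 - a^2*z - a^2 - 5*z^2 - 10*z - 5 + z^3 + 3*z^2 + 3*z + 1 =a^2*(4 - z) + z^3 - 2*z^2 - 7*z - 4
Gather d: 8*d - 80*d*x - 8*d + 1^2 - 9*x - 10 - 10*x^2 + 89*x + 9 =-80*d*x - 10*x^2 + 80*x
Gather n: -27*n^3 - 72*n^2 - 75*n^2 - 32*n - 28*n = -27*n^3 - 147*n^2 - 60*n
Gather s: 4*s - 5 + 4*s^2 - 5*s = 4*s^2 - s - 5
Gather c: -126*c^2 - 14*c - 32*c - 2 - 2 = -126*c^2 - 46*c - 4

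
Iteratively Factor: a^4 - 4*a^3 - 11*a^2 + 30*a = (a - 2)*(a^3 - 2*a^2 - 15*a) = a*(a - 2)*(a^2 - 2*a - 15) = a*(a - 5)*(a - 2)*(a + 3)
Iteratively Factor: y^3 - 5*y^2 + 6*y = (y - 3)*(y^2 - 2*y) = (y - 3)*(y - 2)*(y)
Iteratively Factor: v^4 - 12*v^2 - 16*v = (v)*(v^3 - 12*v - 16) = v*(v - 4)*(v^2 + 4*v + 4) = v*(v - 4)*(v + 2)*(v + 2)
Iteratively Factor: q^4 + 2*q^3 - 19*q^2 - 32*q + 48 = (q + 3)*(q^3 - q^2 - 16*q + 16) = (q + 3)*(q + 4)*(q^2 - 5*q + 4) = (q - 1)*(q + 3)*(q + 4)*(q - 4)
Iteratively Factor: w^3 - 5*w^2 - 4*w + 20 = (w - 5)*(w^2 - 4) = (w - 5)*(w + 2)*(w - 2)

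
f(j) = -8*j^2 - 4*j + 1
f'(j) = -16*j - 4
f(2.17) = -45.35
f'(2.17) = -38.72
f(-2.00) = -23.00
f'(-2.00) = 28.00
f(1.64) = -27.08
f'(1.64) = -30.24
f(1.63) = -26.78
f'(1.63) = -30.08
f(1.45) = -21.62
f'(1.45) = -27.20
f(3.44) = -107.43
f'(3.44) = -59.04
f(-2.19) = -28.61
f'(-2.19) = 31.04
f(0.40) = -1.88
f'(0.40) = -10.40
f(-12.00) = -1103.00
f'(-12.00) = 188.00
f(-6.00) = -263.00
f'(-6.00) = 92.00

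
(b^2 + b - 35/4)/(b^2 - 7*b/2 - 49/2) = (b - 5/2)/(b - 7)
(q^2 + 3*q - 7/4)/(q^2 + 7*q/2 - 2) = (q + 7/2)/(q + 4)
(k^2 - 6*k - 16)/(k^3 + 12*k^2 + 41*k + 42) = (k - 8)/(k^2 + 10*k + 21)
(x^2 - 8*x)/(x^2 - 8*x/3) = 3*(x - 8)/(3*x - 8)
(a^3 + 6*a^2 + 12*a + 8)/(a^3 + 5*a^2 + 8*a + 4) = (a + 2)/(a + 1)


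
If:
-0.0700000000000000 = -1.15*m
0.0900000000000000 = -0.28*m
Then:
No Solution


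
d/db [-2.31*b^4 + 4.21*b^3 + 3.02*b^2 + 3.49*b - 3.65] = -9.24*b^3 + 12.63*b^2 + 6.04*b + 3.49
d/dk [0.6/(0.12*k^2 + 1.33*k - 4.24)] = (-0.144*k - 0.798)/(0.12*k^2 + 1.33*k - 4.24)^2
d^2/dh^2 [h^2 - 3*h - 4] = 2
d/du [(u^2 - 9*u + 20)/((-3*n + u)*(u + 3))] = ((9 - 2*u)*(3*n - u)*(u + 3) + (3*n - u)*(u^2 - 9*u + 20) + (u + 3)*(-u^2 + 9*u - 20))/((3*n - u)^2*(u + 3)^2)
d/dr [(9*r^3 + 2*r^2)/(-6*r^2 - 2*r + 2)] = r*(-27*r^3 - 18*r^2 + 25*r + 4)/(2*(9*r^4 + 6*r^3 - 5*r^2 - 2*r + 1))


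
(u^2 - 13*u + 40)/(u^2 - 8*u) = (u - 5)/u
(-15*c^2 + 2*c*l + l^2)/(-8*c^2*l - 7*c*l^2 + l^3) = (15*c^2 - 2*c*l - l^2)/(l*(8*c^2 + 7*c*l - l^2))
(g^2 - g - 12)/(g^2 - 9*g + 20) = (g + 3)/(g - 5)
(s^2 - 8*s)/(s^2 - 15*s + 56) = s/(s - 7)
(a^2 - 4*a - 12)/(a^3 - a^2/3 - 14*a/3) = 3*(a - 6)/(a*(3*a - 7))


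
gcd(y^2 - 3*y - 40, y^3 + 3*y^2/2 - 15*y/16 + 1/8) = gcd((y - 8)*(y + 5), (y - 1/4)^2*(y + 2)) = 1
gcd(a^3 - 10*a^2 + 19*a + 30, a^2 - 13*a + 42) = a - 6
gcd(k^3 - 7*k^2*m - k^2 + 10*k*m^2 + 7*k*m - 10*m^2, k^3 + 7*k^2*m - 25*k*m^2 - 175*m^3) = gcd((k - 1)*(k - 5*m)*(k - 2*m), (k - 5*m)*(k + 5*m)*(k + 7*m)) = k - 5*m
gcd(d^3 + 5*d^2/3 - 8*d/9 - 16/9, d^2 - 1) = d - 1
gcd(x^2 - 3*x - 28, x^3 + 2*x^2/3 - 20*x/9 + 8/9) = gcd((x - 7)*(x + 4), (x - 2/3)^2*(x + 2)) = 1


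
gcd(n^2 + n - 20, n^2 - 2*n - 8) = n - 4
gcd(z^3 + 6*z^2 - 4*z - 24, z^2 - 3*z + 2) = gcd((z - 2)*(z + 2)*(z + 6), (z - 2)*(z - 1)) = z - 2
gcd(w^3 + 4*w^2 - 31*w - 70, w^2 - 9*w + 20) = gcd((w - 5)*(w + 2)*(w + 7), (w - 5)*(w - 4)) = w - 5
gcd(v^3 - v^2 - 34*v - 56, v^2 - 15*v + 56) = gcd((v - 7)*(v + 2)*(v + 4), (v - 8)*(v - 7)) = v - 7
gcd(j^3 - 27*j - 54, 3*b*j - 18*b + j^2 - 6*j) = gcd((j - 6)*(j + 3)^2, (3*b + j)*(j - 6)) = j - 6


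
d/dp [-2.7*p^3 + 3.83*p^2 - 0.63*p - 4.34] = -8.1*p^2 + 7.66*p - 0.63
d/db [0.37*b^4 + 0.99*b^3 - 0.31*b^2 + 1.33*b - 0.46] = 1.48*b^3 + 2.97*b^2 - 0.62*b + 1.33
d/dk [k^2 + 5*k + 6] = 2*k + 5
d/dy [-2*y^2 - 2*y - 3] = -4*y - 2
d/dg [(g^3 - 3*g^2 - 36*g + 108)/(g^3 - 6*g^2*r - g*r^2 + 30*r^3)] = ((-3*g^2 + 12*g*r + r^2)*(g^3 - 3*g^2 - 36*g + 108) + 3*(g^2 - 2*g - 12)*(g^3 - 6*g^2*r - g*r^2 + 30*r^3))/(g^3 - 6*g^2*r - g*r^2 + 30*r^3)^2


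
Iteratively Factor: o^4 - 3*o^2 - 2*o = (o)*(o^3 - 3*o - 2) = o*(o + 1)*(o^2 - o - 2) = o*(o + 1)^2*(o - 2)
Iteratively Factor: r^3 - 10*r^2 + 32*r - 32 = (r - 4)*(r^2 - 6*r + 8) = (r - 4)*(r - 2)*(r - 4)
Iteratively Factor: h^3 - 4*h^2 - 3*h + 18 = (h + 2)*(h^2 - 6*h + 9) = (h - 3)*(h + 2)*(h - 3)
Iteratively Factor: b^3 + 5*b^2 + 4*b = (b)*(b^2 + 5*b + 4) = b*(b + 4)*(b + 1)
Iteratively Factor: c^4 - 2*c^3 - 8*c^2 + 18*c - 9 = (c - 1)*(c^3 - c^2 - 9*c + 9) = (c - 3)*(c - 1)*(c^2 + 2*c - 3) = (c - 3)*(c - 1)^2*(c + 3)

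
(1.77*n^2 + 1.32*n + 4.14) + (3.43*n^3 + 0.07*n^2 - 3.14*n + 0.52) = 3.43*n^3 + 1.84*n^2 - 1.82*n + 4.66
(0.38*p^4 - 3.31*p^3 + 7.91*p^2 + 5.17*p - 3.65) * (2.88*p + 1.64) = 1.0944*p^5 - 8.9096*p^4 + 17.3524*p^3 + 27.862*p^2 - 2.0332*p - 5.986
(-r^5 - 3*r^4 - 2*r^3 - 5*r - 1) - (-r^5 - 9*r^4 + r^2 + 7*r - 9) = 6*r^4 - 2*r^3 - r^2 - 12*r + 8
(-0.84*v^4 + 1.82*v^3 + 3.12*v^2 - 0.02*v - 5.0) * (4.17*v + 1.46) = -3.5028*v^5 + 6.363*v^4 + 15.6676*v^3 + 4.4718*v^2 - 20.8792*v - 7.3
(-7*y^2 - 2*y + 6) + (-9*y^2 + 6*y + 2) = -16*y^2 + 4*y + 8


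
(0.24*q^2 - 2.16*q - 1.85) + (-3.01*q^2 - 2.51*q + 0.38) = -2.77*q^2 - 4.67*q - 1.47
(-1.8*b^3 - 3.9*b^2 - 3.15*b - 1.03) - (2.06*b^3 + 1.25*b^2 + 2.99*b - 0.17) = -3.86*b^3 - 5.15*b^2 - 6.14*b - 0.86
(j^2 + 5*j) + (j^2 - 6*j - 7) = 2*j^2 - j - 7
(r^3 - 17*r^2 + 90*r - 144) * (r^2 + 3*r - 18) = r^5 - 14*r^4 + 21*r^3 + 432*r^2 - 2052*r + 2592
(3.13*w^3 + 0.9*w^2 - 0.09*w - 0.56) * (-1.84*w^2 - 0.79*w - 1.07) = -5.7592*w^5 - 4.1287*w^4 - 3.8945*w^3 + 0.1385*w^2 + 0.5387*w + 0.5992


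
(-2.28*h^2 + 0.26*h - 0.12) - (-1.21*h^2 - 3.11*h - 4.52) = -1.07*h^2 + 3.37*h + 4.4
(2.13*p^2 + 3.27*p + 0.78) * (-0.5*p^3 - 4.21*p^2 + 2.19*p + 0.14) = -1.065*p^5 - 10.6023*p^4 - 9.492*p^3 + 4.1757*p^2 + 2.166*p + 0.1092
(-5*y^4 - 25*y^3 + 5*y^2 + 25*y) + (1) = -5*y^4 - 25*y^3 + 5*y^2 + 25*y + 1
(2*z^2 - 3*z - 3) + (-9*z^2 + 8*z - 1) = -7*z^2 + 5*z - 4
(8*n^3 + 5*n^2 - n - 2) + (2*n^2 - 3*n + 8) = 8*n^3 + 7*n^2 - 4*n + 6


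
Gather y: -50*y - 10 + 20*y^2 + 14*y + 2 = 20*y^2 - 36*y - 8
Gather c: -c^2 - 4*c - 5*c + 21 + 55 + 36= -c^2 - 9*c + 112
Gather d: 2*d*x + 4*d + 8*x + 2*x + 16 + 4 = d*(2*x + 4) + 10*x + 20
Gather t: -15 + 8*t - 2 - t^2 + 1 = -t^2 + 8*t - 16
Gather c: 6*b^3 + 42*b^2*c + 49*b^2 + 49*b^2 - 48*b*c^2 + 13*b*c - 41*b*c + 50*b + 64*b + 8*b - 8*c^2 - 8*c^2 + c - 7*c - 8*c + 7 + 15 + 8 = 6*b^3 + 98*b^2 + 122*b + c^2*(-48*b - 16) + c*(42*b^2 - 28*b - 14) + 30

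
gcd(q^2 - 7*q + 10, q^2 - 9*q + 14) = q - 2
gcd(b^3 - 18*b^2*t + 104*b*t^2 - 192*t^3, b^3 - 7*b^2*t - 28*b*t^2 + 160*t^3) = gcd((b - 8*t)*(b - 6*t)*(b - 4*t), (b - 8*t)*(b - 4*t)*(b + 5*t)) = b^2 - 12*b*t + 32*t^2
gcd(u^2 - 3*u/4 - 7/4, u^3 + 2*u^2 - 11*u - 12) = u + 1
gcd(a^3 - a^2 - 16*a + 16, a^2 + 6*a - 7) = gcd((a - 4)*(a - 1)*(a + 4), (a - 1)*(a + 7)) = a - 1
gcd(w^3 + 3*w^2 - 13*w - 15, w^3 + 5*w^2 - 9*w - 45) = w^2 + 2*w - 15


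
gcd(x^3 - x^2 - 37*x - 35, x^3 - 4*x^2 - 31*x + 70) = x^2 - 2*x - 35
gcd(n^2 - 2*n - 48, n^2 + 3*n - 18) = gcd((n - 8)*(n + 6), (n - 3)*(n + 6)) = n + 6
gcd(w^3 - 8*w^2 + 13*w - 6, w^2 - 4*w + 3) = w - 1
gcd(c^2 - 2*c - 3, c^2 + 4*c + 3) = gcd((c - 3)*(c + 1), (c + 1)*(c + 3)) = c + 1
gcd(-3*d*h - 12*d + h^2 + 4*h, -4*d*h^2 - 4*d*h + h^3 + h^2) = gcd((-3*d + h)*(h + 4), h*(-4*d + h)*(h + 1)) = 1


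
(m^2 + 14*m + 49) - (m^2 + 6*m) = 8*m + 49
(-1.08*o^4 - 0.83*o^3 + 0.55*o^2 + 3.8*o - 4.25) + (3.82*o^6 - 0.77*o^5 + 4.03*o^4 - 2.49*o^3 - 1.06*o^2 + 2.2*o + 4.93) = 3.82*o^6 - 0.77*o^5 + 2.95*o^4 - 3.32*o^3 - 0.51*o^2 + 6.0*o + 0.68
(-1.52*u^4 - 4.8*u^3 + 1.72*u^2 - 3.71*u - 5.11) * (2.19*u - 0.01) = -3.3288*u^5 - 10.4968*u^4 + 3.8148*u^3 - 8.1421*u^2 - 11.1538*u + 0.0511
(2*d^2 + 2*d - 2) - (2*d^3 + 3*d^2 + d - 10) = -2*d^3 - d^2 + d + 8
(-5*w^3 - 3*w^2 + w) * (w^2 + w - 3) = -5*w^5 - 8*w^4 + 13*w^3 + 10*w^2 - 3*w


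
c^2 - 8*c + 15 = (c - 5)*(c - 3)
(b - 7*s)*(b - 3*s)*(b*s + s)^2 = b^4*s^2 - 10*b^3*s^3 + 2*b^3*s^2 + 21*b^2*s^4 - 20*b^2*s^3 + b^2*s^2 + 42*b*s^4 - 10*b*s^3 + 21*s^4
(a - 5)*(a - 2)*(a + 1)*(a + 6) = a^4 - 33*a^2 + 28*a + 60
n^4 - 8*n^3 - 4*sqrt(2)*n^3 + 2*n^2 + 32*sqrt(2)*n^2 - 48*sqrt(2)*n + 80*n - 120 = (n - 6)*(n - 2)*(n - 5*sqrt(2))*(n + sqrt(2))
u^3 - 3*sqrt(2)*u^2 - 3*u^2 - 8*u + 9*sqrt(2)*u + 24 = (u - 3)*(u - 4*sqrt(2))*(u + sqrt(2))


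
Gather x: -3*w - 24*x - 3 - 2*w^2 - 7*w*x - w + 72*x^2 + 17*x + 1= -2*w^2 - 4*w + 72*x^2 + x*(-7*w - 7) - 2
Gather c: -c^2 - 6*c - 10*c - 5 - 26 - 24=-c^2 - 16*c - 55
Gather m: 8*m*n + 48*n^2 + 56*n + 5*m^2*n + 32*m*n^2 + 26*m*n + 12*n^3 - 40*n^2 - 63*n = 5*m^2*n + m*(32*n^2 + 34*n) + 12*n^3 + 8*n^2 - 7*n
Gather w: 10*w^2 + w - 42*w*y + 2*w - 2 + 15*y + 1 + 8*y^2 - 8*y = 10*w^2 + w*(3 - 42*y) + 8*y^2 + 7*y - 1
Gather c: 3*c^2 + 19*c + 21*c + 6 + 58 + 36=3*c^2 + 40*c + 100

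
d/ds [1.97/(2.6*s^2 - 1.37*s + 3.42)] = (2.6989 - 10.244*s)/(2.6*s^2 - 1.37*s + 3.42)^2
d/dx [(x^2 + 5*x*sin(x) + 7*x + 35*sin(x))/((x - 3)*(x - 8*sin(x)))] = (13*x^3*cos(x) - 13*x^2*sin(x) + 52*x^2*cos(x) - 10*x^2 - 22*x*sin(x) - 273*x*cos(x) + 400*sin(x)^2 + 273*sin(x))/((x - 3)^2*(x - 8*sin(x))^2)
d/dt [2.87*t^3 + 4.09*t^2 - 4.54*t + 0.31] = 8.61*t^2 + 8.18*t - 4.54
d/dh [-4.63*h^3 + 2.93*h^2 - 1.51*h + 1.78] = -13.89*h^2 + 5.86*h - 1.51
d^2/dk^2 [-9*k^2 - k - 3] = -18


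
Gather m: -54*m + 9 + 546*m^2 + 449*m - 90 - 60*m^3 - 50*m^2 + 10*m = -60*m^3 + 496*m^2 + 405*m - 81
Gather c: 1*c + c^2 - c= c^2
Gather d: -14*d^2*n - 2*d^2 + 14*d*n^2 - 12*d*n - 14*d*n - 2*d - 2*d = d^2*(-14*n - 2) + d*(14*n^2 - 26*n - 4)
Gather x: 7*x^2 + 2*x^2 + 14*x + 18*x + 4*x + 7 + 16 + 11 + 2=9*x^2 + 36*x + 36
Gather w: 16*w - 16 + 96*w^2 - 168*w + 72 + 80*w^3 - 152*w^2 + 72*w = 80*w^3 - 56*w^2 - 80*w + 56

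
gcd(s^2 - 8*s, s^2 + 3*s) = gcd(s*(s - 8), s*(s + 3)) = s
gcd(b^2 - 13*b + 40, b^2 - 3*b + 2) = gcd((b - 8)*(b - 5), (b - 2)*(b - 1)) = 1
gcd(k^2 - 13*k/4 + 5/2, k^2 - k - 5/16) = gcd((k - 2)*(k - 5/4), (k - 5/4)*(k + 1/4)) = k - 5/4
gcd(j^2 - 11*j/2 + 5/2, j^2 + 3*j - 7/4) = j - 1/2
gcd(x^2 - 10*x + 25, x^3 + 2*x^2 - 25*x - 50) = x - 5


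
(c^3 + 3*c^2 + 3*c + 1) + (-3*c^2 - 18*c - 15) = c^3 - 15*c - 14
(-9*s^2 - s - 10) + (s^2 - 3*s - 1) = -8*s^2 - 4*s - 11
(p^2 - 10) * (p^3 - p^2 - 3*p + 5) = p^5 - p^4 - 13*p^3 + 15*p^2 + 30*p - 50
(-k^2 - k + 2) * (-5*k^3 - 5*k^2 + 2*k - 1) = 5*k^5 + 10*k^4 - 7*k^3 - 11*k^2 + 5*k - 2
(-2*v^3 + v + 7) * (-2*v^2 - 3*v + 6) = 4*v^5 + 6*v^4 - 14*v^3 - 17*v^2 - 15*v + 42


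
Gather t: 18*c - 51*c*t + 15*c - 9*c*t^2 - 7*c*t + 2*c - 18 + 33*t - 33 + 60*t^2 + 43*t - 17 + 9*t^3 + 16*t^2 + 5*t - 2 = 35*c + 9*t^3 + t^2*(76 - 9*c) + t*(81 - 58*c) - 70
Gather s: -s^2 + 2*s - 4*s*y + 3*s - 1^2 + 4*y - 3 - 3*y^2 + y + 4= -s^2 + s*(5 - 4*y) - 3*y^2 + 5*y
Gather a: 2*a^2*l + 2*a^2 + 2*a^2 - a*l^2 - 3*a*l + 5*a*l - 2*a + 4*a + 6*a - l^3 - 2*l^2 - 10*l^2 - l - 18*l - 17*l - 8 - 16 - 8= a^2*(2*l + 4) + a*(-l^2 + 2*l + 8) - l^3 - 12*l^2 - 36*l - 32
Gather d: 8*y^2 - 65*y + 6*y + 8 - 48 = 8*y^2 - 59*y - 40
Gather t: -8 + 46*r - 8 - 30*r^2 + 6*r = -30*r^2 + 52*r - 16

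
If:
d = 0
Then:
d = 0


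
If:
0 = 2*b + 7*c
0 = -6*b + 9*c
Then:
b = 0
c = 0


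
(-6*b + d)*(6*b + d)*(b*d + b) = -36*b^3*d - 36*b^3 + b*d^3 + b*d^2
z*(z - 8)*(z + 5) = z^3 - 3*z^2 - 40*z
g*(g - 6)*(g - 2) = g^3 - 8*g^2 + 12*g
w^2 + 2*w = w*(w + 2)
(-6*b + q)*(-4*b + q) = 24*b^2 - 10*b*q + q^2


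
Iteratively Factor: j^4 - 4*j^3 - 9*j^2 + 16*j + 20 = (j - 2)*(j^3 - 2*j^2 - 13*j - 10) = (j - 5)*(j - 2)*(j^2 + 3*j + 2) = (j - 5)*(j - 2)*(j + 1)*(j + 2)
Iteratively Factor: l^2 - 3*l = (l - 3)*(l)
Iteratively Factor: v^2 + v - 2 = (v - 1)*(v + 2)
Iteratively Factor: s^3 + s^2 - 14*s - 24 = (s + 3)*(s^2 - 2*s - 8) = (s + 2)*(s + 3)*(s - 4)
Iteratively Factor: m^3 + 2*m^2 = (m)*(m^2 + 2*m) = m^2*(m + 2)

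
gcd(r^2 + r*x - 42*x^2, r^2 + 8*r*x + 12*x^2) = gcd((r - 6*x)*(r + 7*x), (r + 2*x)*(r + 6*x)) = 1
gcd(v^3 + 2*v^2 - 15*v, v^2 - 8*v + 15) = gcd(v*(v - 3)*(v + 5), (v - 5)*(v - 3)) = v - 3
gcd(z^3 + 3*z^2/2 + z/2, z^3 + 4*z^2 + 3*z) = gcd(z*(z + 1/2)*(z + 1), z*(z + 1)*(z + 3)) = z^2 + z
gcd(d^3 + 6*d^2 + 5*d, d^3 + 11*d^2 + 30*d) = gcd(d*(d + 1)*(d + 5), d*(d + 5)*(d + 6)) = d^2 + 5*d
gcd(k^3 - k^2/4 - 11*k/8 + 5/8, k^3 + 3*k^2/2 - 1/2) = k - 1/2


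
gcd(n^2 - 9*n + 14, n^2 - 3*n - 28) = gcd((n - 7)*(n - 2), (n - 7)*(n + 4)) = n - 7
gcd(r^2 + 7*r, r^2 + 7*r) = r^2 + 7*r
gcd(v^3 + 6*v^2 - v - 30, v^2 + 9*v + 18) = v + 3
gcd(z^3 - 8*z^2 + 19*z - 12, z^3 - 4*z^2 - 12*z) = 1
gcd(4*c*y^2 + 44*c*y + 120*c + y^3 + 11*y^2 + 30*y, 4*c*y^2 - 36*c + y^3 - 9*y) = 4*c + y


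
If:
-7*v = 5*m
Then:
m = -7*v/5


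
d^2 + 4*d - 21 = (d - 3)*(d + 7)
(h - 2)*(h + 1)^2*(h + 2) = h^4 + 2*h^3 - 3*h^2 - 8*h - 4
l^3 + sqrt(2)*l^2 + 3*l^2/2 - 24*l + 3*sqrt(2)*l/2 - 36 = (l + 3/2)*(l - 3*sqrt(2))*(l + 4*sqrt(2))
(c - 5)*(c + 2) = c^2 - 3*c - 10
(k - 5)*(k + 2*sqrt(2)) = k^2 - 5*k + 2*sqrt(2)*k - 10*sqrt(2)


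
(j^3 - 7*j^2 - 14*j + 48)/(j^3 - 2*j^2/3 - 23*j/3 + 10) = 3*(j - 8)/(3*j - 5)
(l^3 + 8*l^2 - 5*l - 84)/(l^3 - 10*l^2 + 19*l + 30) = (l^3 + 8*l^2 - 5*l - 84)/(l^3 - 10*l^2 + 19*l + 30)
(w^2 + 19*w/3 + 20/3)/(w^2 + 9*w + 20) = (w + 4/3)/(w + 4)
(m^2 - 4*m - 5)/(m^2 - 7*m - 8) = (m - 5)/(m - 8)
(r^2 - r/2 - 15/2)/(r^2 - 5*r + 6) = (r + 5/2)/(r - 2)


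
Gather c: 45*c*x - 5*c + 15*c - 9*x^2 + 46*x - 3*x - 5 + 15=c*(45*x + 10) - 9*x^2 + 43*x + 10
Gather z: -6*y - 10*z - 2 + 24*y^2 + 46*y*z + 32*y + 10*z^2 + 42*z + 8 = 24*y^2 + 26*y + 10*z^2 + z*(46*y + 32) + 6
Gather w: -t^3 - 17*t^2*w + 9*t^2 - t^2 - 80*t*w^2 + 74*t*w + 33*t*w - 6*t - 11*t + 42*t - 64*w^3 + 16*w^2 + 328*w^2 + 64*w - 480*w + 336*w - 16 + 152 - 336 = -t^3 + 8*t^2 + 25*t - 64*w^3 + w^2*(344 - 80*t) + w*(-17*t^2 + 107*t - 80) - 200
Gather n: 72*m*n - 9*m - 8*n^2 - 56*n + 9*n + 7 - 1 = -9*m - 8*n^2 + n*(72*m - 47) + 6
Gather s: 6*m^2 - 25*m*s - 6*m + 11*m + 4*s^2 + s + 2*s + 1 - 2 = 6*m^2 + 5*m + 4*s^2 + s*(3 - 25*m) - 1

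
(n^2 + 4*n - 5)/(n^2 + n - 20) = (n - 1)/(n - 4)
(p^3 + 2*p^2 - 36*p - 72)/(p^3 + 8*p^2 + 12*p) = (p - 6)/p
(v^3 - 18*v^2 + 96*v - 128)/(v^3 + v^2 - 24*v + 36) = (v^2 - 16*v + 64)/(v^2 + 3*v - 18)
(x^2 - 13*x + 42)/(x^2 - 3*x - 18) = (x - 7)/(x + 3)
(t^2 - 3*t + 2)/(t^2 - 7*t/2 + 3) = 2*(t - 1)/(2*t - 3)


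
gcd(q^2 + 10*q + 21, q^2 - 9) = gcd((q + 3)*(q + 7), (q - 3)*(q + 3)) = q + 3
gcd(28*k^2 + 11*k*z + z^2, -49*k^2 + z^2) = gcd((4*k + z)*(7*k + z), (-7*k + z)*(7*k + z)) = 7*k + z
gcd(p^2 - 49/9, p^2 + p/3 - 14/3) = p + 7/3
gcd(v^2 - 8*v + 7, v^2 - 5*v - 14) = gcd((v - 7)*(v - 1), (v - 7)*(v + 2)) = v - 7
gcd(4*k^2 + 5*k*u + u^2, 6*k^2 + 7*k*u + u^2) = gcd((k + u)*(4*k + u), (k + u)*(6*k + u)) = k + u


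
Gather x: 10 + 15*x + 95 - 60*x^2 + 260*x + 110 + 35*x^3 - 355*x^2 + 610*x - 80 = 35*x^3 - 415*x^2 + 885*x + 135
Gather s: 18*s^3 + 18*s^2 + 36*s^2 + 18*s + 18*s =18*s^3 + 54*s^2 + 36*s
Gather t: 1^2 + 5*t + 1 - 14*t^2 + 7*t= -14*t^2 + 12*t + 2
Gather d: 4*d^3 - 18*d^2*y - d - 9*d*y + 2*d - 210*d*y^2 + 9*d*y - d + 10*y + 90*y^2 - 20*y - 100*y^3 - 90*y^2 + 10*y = 4*d^3 - 18*d^2*y - 210*d*y^2 - 100*y^3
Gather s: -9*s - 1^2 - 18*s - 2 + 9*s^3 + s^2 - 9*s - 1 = 9*s^3 + s^2 - 36*s - 4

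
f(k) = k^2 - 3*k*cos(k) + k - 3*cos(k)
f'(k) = 3*k*sin(k) + 2*k + 3*sin(k) - 3*cos(k) + 1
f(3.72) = 29.42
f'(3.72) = 3.21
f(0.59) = -3.03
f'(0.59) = 2.34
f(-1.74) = 0.91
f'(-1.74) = 0.21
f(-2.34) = 0.34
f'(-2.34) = 1.29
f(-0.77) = -0.67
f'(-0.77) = -3.17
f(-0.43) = -1.80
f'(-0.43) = -3.30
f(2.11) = 11.35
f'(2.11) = 14.77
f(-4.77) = 18.63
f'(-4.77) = -20.00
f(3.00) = 23.88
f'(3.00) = 11.66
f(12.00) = 123.09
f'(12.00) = 1.54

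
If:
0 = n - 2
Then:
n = 2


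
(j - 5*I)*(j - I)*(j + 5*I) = j^3 - I*j^2 + 25*j - 25*I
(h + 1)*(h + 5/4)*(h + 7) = h^3 + 37*h^2/4 + 17*h + 35/4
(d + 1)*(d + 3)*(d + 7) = d^3 + 11*d^2 + 31*d + 21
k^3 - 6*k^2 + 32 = (k - 4)^2*(k + 2)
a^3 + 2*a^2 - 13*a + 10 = (a - 2)*(a - 1)*(a + 5)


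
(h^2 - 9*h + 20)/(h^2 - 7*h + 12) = (h - 5)/(h - 3)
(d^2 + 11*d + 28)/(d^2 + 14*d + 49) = (d + 4)/(d + 7)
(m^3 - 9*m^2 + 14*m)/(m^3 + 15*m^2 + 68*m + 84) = m*(m^2 - 9*m + 14)/(m^3 + 15*m^2 + 68*m + 84)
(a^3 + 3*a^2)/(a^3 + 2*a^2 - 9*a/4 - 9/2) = 4*a^2*(a + 3)/(4*a^3 + 8*a^2 - 9*a - 18)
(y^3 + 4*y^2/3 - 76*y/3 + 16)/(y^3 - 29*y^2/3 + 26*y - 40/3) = (y + 6)/(y - 5)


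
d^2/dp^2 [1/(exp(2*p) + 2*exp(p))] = 2*(4*(exp(p) + 1)^2 - (exp(p) + 2)*(2*exp(p) + 1))*exp(-p)/(exp(p) + 2)^3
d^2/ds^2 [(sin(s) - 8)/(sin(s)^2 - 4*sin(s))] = (-9*sin(s)^2 + 28*sin(s) + 80/sin(s) + 253/(2*sin(s)^2) + 21*sin(3*s)/sin(s)^3 + sin(5*s)/(2*sin(s)^3) - 256/sin(s)^3)/(sin(s) - 4)^3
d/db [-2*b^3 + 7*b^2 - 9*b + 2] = -6*b^2 + 14*b - 9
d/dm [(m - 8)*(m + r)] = 2*m + r - 8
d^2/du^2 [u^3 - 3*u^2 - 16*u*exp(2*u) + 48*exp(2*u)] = -64*u*exp(2*u) + 6*u + 128*exp(2*u) - 6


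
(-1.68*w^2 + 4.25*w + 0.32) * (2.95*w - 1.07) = -4.956*w^3 + 14.3351*w^2 - 3.6035*w - 0.3424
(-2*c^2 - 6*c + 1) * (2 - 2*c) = 4*c^3 + 8*c^2 - 14*c + 2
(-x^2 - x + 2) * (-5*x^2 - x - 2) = 5*x^4 + 6*x^3 - 7*x^2 - 4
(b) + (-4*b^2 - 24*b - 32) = -4*b^2 - 23*b - 32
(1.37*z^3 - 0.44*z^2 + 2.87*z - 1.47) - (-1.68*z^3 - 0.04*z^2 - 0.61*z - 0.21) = 3.05*z^3 - 0.4*z^2 + 3.48*z - 1.26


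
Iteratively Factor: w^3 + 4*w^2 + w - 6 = (w + 3)*(w^2 + w - 2) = (w + 2)*(w + 3)*(w - 1)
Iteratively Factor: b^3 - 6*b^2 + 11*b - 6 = (b - 3)*(b^2 - 3*b + 2) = (b - 3)*(b - 1)*(b - 2)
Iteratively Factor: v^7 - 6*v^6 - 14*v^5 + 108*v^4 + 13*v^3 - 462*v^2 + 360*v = (v - 4)*(v^6 - 2*v^5 - 22*v^4 + 20*v^3 + 93*v^2 - 90*v) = v*(v - 4)*(v^5 - 2*v^4 - 22*v^3 + 20*v^2 + 93*v - 90) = v*(v - 4)*(v - 1)*(v^4 - v^3 - 23*v^2 - 3*v + 90) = v*(v - 4)*(v - 2)*(v - 1)*(v^3 + v^2 - 21*v - 45) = v*(v - 5)*(v - 4)*(v - 2)*(v - 1)*(v^2 + 6*v + 9) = v*(v - 5)*(v - 4)*(v - 2)*(v - 1)*(v + 3)*(v + 3)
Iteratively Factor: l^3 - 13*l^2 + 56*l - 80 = (l - 4)*(l^2 - 9*l + 20) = (l - 4)^2*(l - 5)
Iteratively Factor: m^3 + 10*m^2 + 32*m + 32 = (m + 4)*(m^2 + 6*m + 8) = (m + 2)*(m + 4)*(m + 4)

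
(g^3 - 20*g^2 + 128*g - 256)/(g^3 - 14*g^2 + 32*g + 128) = (g - 4)/(g + 2)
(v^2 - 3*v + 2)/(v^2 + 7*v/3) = 3*(v^2 - 3*v + 2)/(v*(3*v + 7))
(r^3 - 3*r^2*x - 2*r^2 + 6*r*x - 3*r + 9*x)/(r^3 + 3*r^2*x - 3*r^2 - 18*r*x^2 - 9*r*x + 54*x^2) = (r + 1)/(r + 6*x)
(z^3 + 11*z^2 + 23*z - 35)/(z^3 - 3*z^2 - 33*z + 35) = (z + 7)/(z - 7)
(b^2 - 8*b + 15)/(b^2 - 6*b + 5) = (b - 3)/(b - 1)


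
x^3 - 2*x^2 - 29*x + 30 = (x - 6)*(x - 1)*(x + 5)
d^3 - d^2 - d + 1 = (d - 1)^2*(d + 1)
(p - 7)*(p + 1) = p^2 - 6*p - 7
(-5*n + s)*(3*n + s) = -15*n^2 - 2*n*s + s^2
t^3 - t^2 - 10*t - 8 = (t - 4)*(t + 1)*(t + 2)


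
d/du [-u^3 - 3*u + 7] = -3*u^2 - 3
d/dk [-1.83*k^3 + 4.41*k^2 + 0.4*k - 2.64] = -5.49*k^2 + 8.82*k + 0.4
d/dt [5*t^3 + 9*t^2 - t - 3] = 15*t^2 + 18*t - 1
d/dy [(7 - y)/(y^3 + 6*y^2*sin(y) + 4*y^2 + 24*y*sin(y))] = (6*y^3*cos(y) + 2*y^3 + 6*y^2*sin(y) - 18*y^2*cos(y) - 17*y^2 - 84*y*sin(y) - 168*y*cos(y) - 56*y - 168*sin(y))/(y^2*(y + 4)^2*(y + 6*sin(y))^2)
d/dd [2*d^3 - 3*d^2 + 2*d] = 6*d^2 - 6*d + 2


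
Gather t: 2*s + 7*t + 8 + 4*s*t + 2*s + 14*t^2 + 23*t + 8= 4*s + 14*t^2 + t*(4*s + 30) + 16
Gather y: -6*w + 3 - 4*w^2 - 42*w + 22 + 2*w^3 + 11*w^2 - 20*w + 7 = 2*w^3 + 7*w^2 - 68*w + 32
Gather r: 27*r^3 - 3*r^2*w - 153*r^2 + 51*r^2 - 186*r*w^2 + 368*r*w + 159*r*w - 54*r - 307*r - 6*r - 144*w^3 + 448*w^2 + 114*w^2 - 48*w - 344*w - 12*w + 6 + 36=27*r^3 + r^2*(-3*w - 102) + r*(-186*w^2 + 527*w - 367) - 144*w^3 + 562*w^2 - 404*w + 42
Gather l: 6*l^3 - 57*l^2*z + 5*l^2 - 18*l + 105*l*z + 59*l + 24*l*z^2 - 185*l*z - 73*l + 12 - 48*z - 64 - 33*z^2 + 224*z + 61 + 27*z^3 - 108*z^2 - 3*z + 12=6*l^3 + l^2*(5 - 57*z) + l*(24*z^2 - 80*z - 32) + 27*z^3 - 141*z^2 + 173*z + 21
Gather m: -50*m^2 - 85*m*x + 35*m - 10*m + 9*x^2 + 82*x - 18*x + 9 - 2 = -50*m^2 + m*(25 - 85*x) + 9*x^2 + 64*x + 7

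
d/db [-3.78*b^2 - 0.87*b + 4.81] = -7.56*b - 0.87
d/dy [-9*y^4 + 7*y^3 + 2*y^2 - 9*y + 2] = -36*y^3 + 21*y^2 + 4*y - 9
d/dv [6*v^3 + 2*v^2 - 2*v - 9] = 18*v^2 + 4*v - 2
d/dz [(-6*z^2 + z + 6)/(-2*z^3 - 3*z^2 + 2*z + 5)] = (-12*z^4 + 4*z^3 + 27*z^2 - 24*z - 7)/(4*z^6 + 12*z^5 + z^4 - 32*z^3 - 26*z^2 + 20*z + 25)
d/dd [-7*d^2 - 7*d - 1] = -14*d - 7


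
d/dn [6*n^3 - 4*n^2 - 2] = 2*n*(9*n - 4)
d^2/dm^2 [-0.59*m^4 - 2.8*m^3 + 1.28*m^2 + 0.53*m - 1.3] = -7.08*m^2 - 16.8*m + 2.56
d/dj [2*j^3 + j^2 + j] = 6*j^2 + 2*j + 1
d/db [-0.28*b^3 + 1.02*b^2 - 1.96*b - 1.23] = -0.84*b^2 + 2.04*b - 1.96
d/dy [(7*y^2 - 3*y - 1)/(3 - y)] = (-7*y^2 + 42*y - 10)/(y^2 - 6*y + 9)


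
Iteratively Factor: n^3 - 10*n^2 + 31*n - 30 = (n - 5)*(n^2 - 5*n + 6) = (n - 5)*(n - 2)*(n - 3)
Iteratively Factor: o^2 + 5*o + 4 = (o + 1)*(o + 4)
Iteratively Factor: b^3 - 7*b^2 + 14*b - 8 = (b - 2)*(b^2 - 5*b + 4) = (b - 4)*(b - 2)*(b - 1)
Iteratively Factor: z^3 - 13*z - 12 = (z + 1)*(z^2 - z - 12) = (z + 1)*(z + 3)*(z - 4)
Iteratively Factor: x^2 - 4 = (x - 2)*(x + 2)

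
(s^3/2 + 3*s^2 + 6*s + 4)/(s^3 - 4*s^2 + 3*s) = (s^3 + 6*s^2 + 12*s + 8)/(2*s*(s^2 - 4*s + 3))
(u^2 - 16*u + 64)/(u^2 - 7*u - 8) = (u - 8)/(u + 1)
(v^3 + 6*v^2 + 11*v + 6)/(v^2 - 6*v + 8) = (v^3 + 6*v^2 + 11*v + 6)/(v^2 - 6*v + 8)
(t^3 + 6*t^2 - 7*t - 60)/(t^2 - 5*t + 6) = (t^2 + 9*t + 20)/(t - 2)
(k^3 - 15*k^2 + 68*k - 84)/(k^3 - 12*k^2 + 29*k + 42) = (k - 2)/(k + 1)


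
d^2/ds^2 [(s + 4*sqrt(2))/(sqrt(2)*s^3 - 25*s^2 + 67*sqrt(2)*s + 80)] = 2*(6*s^5 - 27*sqrt(2)*s^4 - 1109*s^3 + 8628*sqrt(2)*s^2 - 36120*s + 38552*sqrt(2))/(2*sqrt(2)*s^9 - 150*s^8 + 2277*sqrt(2)*s^7 - 35245*s^6 + 140559*sqrt(2)*s^5 - 459030*s^4 - 183274*sqrt(2)*s^3 + 1674720*s^2 + 1286400*sqrt(2)*s + 512000)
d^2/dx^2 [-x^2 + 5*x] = -2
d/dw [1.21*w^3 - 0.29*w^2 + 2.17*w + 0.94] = 3.63*w^2 - 0.58*w + 2.17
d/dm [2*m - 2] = 2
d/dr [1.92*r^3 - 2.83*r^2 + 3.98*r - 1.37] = 5.76*r^2 - 5.66*r + 3.98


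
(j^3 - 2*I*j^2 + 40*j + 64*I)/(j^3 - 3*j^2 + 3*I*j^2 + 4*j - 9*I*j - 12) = (j^2 - 6*I*j + 16)/(j^2 - j*(3 + I) + 3*I)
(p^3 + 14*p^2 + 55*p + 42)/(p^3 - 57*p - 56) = (p + 6)/(p - 8)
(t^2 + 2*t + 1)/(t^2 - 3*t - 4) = (t + 1)/(t - 4)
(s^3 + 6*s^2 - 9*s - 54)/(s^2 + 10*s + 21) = (s^2 + 3*s - 18)/(s + 7)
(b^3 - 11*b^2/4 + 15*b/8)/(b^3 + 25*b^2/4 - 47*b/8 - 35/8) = b*(2*b - 3)/(2*b^2 + 15*b + 7)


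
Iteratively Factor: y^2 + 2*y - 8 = (y + 4)*(y - 2)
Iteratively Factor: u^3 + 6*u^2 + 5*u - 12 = (u + 3)*(u^2 + 3*u - 4) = (u + 3)*(u + 4)*(u - 1)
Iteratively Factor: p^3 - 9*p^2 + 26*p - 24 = (p - 4)*(p^2 - 5*p + 6) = (p - 4)*(p - 3)*(p - 2)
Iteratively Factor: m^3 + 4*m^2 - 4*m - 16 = (m - 2)*(m^2 + 6*m + 8) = (m - 2)*(m + 2)*(m + 4)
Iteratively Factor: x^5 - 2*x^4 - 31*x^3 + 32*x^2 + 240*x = (x + 4)*(x^4 - 6*x^3 - 7*x^2 + 60*x) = (x - 4)*(x + 4)*(x^3 - 2*x^2 - 15*x) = x*(x - 4)*(x + 4)*(x^2 - 2*x - 15) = x*(x - 5)*(x - 4)*(x + 4)*(x + 3)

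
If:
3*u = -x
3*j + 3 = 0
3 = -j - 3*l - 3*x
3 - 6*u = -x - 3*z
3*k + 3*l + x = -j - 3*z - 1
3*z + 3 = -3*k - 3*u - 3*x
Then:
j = -1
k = -5/12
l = 7/12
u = 5/12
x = -5/4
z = 1/4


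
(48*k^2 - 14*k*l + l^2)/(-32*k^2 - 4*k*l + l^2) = (-6*k + l)/(4*k + l)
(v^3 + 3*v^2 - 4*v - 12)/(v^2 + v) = (v^3 + 3*v^2 - 4*v - 12)/(v*(v + 1))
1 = 1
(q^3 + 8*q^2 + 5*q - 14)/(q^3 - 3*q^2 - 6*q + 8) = (q + 7)/(q - 4)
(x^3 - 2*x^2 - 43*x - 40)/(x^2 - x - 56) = (x^2 + 6*x + 5)/(x + 7)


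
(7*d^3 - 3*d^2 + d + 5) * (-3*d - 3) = -21*d^4 - 12*d^3 + 6*d^2 - 18*d - 15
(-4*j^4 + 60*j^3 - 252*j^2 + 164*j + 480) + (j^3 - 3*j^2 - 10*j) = -4*j^4 + 61*j^3 - 255*j^2 + 154*j + 480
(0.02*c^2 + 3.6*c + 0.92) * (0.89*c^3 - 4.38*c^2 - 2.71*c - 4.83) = 0.0178*c^5 + 3.1164*c^4 - 15.0034*c^3 - 13.8822*c^2 - 19.8812*c - 4.4436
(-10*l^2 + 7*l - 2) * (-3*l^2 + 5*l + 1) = 30*l^4 - 71*l^3 + 31*l^2 - 3*l - 2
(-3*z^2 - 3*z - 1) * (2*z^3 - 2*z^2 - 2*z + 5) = -6*z^5 + 10*z^3 - 7*z^2 - 13*z - 5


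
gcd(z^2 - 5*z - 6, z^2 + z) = z + 1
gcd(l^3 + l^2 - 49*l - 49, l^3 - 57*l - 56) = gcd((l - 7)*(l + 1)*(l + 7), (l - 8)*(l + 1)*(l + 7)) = l^2 + 8*l + 7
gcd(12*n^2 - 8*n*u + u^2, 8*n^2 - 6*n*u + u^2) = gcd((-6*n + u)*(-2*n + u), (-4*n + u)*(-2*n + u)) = -2*n + u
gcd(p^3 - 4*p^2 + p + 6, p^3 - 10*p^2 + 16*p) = p - 2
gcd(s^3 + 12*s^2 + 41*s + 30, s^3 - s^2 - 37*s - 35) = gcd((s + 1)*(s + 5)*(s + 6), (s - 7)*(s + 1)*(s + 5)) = s^2 + 6*s + 5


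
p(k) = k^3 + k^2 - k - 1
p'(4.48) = 68.17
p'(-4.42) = 48.77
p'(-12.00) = 407.00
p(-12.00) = -1573.00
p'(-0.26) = -1.32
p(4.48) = 104.51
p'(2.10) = 16.43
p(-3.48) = -27.55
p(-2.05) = -3.36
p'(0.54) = 0.95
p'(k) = 3*k^2 + 2*k - 1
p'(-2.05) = 7.51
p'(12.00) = 455.00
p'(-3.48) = 28.37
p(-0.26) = -0.69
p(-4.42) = -63.39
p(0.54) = -1.09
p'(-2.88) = 18.12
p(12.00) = 1859.00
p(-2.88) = -13.71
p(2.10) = 10.57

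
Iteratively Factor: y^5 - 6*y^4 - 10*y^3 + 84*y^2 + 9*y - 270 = (y - 3)*(y^4 - 3*y^3 - 19*y^2 + 27*y + 90) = (y - 5)*(y - 3)*(y^3 + 2*y^2 - 9*y - 18) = (y - 5)*(y - 3)*(y + 3)*(y^2 - y - 6) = (y - 5)*(y - 3)*(y + 2)*(y + 3)*(y - 3)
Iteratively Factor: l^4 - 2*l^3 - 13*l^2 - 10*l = (l + 1)*(l^3 - 3*l^2 - 10*l) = (l + 1)*(l + 2)*(l^2 - 5*l) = (l - 5)*(l + 1)*(l + 2)*(l)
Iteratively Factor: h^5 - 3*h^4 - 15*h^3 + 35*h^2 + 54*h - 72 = (h + 2)*(h^4 - 5*h^3 - 5*h^2 + 45*h - 36) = (h - 1)*(h + 2)*(h^3 - 4*h^2 - 9*h + 36) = (h - 4)*(h - 1)*(h + 2)*(h^2 - 9) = (h - 4)*(h - 1)*(h + 2)*(h + 3)*(h - 3)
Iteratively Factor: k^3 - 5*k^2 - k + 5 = (k + 1)*(k^2 - 6*k + 5) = (k - 1)*(k + 1)*(k - 5)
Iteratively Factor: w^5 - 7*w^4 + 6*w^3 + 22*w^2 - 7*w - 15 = (w - 5)*(w^4 - 2*w^3 - 4*w^2 + 2*w + 3) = (w - 5)*(w - 3)*(w^3 + w^2 - w - 1) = (w - 5)*(w - 3)*(w + 1)*(w^2 - 1) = (w - 5)*(w - 3)*(w - 1)*(w + 1)*(w + 1)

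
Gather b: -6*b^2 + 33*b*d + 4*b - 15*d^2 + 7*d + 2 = -6*b^2 + b*(33*d + 4) - 15*d^2 + 7*d + 2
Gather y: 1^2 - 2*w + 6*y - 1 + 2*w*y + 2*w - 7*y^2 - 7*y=-7*y^2 + y*(2*w - 1)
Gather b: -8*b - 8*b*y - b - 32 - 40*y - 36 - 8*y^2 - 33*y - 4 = b*(-8*y - 9) - 8*y^2 - 73*y - 72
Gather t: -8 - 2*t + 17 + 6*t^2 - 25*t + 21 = 6*t^2 - 27*t + 30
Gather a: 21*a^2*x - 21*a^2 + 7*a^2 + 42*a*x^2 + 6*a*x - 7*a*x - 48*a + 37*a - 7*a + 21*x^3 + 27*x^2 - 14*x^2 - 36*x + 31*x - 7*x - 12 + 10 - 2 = a^2*(21*x - 14) + a*(42*x^2 - x - 18) + 21*x^3 + 13*x^2 - 12*x - 4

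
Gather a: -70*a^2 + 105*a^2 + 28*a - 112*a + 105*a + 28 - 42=35*a^2 + 21*a - 14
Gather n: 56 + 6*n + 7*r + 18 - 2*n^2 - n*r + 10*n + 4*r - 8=-2*n^2 + n*(16 - r) + 11*r + 66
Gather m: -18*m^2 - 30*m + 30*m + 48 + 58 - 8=98 - 18*m^2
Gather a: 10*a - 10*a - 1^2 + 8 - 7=0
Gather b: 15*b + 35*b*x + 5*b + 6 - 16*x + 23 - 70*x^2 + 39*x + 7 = b*(35*x + 20) - 70*x^2 + 23*x + 36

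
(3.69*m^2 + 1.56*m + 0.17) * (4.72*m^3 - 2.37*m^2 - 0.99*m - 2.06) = 17.4168*m^5 - 1.3821*m^4 - 6.5479*m^3 - 9.5487*m^2 - 3.3819*m - 0.3502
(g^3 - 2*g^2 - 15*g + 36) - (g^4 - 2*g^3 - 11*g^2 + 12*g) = -g^4 + 3*g^3 + 9*g^2 - 27*g + 36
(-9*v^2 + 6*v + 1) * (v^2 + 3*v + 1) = -9*v^4 - 21*v^3 + 10*v^2 + 9*v + 1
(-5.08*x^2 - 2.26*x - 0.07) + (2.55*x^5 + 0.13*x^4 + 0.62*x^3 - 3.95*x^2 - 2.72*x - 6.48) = 2.55*x^5 + 0.13*x^4 + 0.62*x^3 - 9.03*x^2 - 4.98*x - 6.55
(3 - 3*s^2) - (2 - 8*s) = -3*s^2 + 8*s + 1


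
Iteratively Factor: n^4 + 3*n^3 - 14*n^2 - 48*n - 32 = (n + 1)*(n^3 + 2*n^2 - 16*n - 32) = (n + 1)*(n + 2)*(n^2 - 16) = (n + 1)*(n + 2)*(n + 4)*(n - 4)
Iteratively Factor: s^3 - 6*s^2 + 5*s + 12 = (s + 1)*(s^2 - 7*s + 12) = (s - 4)*(s + 1)*(s - 3)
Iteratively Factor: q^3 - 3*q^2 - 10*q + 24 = (q - 4)*(q^2 + q - 6) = (q - 4)*(q + 3)*(q - 2)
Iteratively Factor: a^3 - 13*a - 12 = (a + 3)*(a^2 - 3*a - 4) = (a + 1)*(a + 3)*(a - 4)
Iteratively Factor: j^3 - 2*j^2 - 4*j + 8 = (j - 2)*(j^2 - 4) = (j - 2)*(j + 2)*(j - 2)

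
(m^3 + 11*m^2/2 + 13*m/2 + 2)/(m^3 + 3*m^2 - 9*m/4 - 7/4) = 2*(m^2 + 5*m + 4)/(2*m^2 + 5*m - 7)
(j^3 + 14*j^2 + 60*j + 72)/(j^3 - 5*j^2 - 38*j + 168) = (j^2 + 8*j + 12)/(j^2 - 11*j + 28)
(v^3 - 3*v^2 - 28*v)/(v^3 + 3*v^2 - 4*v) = (v - 7)/(v - 1)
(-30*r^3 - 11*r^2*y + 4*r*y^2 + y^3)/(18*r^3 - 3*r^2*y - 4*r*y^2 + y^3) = (5*r + y)/(-3*r + y)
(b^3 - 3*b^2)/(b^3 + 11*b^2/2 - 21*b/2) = 2*b*(b - 3)/(2*b^2 + 11*b - 21)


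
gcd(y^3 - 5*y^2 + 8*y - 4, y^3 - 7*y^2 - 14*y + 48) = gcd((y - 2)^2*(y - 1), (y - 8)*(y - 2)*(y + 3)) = y - 2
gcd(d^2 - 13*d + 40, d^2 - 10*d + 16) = d - 8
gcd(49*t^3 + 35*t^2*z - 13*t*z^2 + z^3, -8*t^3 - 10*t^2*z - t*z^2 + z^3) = t + z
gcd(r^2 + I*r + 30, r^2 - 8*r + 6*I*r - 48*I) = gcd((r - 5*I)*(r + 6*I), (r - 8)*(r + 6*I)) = r + 6*I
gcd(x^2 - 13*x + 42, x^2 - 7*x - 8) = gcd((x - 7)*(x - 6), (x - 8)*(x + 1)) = 1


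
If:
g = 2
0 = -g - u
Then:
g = 2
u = -2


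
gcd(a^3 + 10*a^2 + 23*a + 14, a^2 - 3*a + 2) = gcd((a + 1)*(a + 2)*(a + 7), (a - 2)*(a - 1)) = 1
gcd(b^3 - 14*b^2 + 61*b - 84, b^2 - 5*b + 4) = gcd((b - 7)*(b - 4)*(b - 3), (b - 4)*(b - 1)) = b - 4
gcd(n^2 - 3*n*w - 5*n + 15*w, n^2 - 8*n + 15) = n - 5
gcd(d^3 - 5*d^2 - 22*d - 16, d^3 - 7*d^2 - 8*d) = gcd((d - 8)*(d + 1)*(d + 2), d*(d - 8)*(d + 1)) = d^2 - 7*d - 8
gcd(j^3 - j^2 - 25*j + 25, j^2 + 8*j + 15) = j + 5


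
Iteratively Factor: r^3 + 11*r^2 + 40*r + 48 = (r + 4)*(r^2 + 7*r + 12) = (r + 4)^2*(r + 3)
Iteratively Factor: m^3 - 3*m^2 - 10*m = (m + 2)*(m^2 - 5*m) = m*(m + 2)*(m - 5)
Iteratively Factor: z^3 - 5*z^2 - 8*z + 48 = (z - 4)*(z^2 - z - 12) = (z - 4)^2*(z + 3)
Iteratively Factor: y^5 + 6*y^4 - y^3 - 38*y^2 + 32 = (y + 4)*(y^4 + 2*y^3 - 9*y^2 - 2*y + 8) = (y - 1)*(y + 4)*(y^3 + 3*y^2 - 6*y - 8) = (y - 1)*(y + 1)*(y + 4)*(y^2 + 2*y - 8) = (y - 1)*(y + 1)*(y + 4)^2*(y - 2)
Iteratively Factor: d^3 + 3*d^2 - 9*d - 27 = (d - 3)*(d^2 + 6*d + 9) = (d - 3)*(d + 3)*(d + 3)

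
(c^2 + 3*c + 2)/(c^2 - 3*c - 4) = (c + 2)/(c - 4)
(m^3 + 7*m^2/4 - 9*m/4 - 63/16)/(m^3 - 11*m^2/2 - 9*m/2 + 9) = (m^2 + m/4 - 21/8)/(m^2 - 7*m + 6)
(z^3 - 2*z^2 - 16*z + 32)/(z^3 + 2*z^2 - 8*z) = (z - 4)/z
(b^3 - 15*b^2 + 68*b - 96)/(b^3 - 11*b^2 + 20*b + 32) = (b - 3)/(b + 1)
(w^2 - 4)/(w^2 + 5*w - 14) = (w + 2)/(w + 7)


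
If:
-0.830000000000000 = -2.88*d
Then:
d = 0.29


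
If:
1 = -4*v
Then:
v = -1/4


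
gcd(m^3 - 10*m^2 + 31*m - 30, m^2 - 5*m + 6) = m^2 - 5*m + 6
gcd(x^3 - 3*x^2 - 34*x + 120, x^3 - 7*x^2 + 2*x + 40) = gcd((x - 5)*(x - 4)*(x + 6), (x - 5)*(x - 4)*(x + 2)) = x^2 - 9*x + 20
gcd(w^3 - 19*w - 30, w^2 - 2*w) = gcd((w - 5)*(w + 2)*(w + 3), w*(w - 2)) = 1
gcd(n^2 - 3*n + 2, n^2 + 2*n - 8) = n - 2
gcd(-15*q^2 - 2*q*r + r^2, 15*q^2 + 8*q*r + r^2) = 3*q + r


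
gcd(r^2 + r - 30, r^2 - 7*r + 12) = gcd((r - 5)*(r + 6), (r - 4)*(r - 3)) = 1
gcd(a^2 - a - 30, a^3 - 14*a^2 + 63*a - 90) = a - 6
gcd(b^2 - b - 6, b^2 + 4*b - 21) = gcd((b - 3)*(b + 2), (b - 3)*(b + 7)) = b - 3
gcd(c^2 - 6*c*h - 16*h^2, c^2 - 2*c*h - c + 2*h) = 1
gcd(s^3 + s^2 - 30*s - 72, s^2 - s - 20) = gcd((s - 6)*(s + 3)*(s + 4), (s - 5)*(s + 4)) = s + 4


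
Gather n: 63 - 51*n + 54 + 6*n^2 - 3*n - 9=6*n^2 - 54*n + 108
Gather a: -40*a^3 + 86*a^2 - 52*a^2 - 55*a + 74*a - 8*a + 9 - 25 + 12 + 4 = -40*a^3 + 34*a^2 + 11*a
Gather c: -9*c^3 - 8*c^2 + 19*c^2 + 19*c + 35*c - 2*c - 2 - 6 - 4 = -9*c^3 + 11*c^2 + 52*c - 12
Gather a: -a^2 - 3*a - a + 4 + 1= -a^2 - 4*a + 5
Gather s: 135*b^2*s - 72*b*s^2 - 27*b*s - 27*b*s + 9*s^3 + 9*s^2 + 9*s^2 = 9*s^3 + s^2*(18 - 72*b) + s*(135*b^2 - 54*b)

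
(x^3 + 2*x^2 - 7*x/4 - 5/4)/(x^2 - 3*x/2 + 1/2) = (4*x^2 + 12*x + 5)/(2*(2*x - 1))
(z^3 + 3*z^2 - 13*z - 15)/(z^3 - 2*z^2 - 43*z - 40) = (z - 3)/(z - 8)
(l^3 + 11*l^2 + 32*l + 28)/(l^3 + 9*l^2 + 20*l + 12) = (l^2 + 9*l + 14)/(l^2 + 7*l + 6)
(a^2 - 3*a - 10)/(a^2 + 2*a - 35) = (a + 2)/(a + 7)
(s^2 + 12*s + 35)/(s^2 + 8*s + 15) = (s + 7)/(s + 3)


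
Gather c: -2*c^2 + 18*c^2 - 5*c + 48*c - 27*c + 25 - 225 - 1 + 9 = 16*c^2 + 16*c - 192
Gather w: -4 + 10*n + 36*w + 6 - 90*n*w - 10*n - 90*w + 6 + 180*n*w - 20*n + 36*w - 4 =-20*n + w*(90*n - 18) + 4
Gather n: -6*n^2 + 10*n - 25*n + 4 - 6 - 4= -6*n^2 - 15*n - 6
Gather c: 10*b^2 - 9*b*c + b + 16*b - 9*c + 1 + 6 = 10*b^2 + 17*b + c*(-9*b - 9) + 7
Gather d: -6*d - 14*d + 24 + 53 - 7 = 70 - 20*d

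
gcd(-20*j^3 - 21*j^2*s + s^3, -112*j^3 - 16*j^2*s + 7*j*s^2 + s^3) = 4*j + s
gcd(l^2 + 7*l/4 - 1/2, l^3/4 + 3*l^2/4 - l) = 1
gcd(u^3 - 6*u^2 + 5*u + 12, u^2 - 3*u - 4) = u^2 - 3*u - 4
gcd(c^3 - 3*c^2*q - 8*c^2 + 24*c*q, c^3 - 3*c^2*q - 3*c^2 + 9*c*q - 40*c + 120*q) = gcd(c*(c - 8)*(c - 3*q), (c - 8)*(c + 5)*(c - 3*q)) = -c^2 + 3*c*q + 8*c - 24*q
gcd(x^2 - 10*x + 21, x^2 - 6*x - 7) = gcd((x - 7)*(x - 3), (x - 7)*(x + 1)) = x - 7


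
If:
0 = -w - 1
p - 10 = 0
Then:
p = 10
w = -1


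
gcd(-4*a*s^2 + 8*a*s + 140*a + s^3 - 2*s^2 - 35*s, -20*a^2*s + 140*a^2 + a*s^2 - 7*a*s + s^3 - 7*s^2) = -4*a*s + 28*a + s^2 - 7*s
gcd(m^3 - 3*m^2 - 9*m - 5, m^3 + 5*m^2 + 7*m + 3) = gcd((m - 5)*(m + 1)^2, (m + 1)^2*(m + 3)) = m^2 + 2*m + 1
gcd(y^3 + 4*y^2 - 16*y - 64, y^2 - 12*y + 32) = y - 4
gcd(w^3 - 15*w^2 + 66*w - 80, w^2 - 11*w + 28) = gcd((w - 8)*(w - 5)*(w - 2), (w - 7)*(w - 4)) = 1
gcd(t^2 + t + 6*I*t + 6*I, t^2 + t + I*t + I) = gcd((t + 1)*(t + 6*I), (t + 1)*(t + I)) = t + 1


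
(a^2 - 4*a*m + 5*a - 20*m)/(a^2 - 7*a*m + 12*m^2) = (a + 5)/(a - 3*m)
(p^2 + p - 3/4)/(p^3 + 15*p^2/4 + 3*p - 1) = (4*p^2 + 4*p - 3)/(4*p^3 + 15*p^2 + 12*p - 4)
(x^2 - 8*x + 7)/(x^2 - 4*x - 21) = (x - 1)/(x + 3)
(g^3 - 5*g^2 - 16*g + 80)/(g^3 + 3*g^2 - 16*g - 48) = (g - 5)/(g + 3)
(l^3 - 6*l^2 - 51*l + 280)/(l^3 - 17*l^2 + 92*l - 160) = (l + 7)/(l - 4)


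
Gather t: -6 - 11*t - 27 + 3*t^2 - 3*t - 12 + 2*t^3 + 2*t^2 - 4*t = 2*t^3 + 5*t^2 - 18*t - 45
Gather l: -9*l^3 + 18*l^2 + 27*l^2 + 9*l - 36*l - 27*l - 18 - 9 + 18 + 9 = -9*l^3 + 45*l^2 - 54*l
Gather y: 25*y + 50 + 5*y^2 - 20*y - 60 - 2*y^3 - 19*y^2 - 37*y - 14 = -2*y^3 - 14*y^2 - 32*y - 24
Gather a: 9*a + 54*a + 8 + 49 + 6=63*a + 63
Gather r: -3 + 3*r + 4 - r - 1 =2*r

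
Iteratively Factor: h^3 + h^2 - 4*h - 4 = (h + 2)*(h^2 - h - 2) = (h + 1)*(h + 2)*(h - 2)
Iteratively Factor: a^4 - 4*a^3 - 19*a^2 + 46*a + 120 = (a + 2)*(a^3 - 6*a^2 - 7*a + 60) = (a - 4)*(a + 2)*(a^2 - 2*a - 15) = (a - 4)*(a + 2)*(a + 3)*(a - 5)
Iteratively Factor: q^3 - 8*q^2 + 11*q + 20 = (q - 5)*(q^2 - 3*q - 4) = (q - 5)*(q + 1)*(q - 4)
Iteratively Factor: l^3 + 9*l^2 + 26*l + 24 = (l + 4)*(l^2 + 5*l + 6) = (l + 3)*(l + 4)*(l + 2)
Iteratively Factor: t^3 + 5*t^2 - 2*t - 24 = (t + 3)*(t^2 + 2*t - 8) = (t + 3)*(t + 4)*(t - 2)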